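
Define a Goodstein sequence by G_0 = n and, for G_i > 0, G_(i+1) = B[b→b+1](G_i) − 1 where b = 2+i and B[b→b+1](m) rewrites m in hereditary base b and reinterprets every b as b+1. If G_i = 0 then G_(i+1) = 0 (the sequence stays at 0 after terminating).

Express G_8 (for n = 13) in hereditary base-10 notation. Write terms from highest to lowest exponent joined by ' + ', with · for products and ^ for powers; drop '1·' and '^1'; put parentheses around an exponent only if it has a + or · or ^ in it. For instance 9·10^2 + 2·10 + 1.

10^(10 + 1) + 3·10^3 + 3·10^2 + 2·10 + 5

step 0: 13 = 2^(2 + 1) + 2^2 + 1; sub 3 for 2: 3^(3 + 1) + 3^3 + 1; = 109; G_1 = 109−1 = 108
step 1: 108 = 3^(3 + 1) + 3^3; sub 4 for 3: 4^(4 + 1) + 4^4; = 1280; G_2 = 1280−1 = 1279
step 2: 1279 = 4^(4 + 1) + 3·4^3 + 3·4^2 + 3·4 + 3; sub 5 for 4: 5^(5 + 1) + 3·5^3 + 3·5^2 + 3·5 + 3; = 16093; G_3 = 16093−1 = 16092
step 3: 16092 = 5^(5 + 1) + 3·5^3 + 3·5^2 + 3·5 + 2; sub 6 for 5: 6^(6 + 1) + 3·6^3 + 3·6^2 + 3·6 + 2; = 280712; G_4 = 280712−1 = 280711
step 4: 280711 = 6^(6 + 1) + 3·6^3 + 3·6^2 + 3·6 + 1; sub 7 for 6: 7^(7 + 1) + 3·7^3 + 3·7^2 + 3·7 + 1; = 5765999; G_5 = 5765999−1 = 5765998
step 5: 5765998 = 7^(7 + 1) + 3·7^3 + 3·7^2 + 3·7; sub 8 for 7: 8^(8 + 1) + 3·8^3 + 3·8^2 + 3·8; = 134219480; G_6 = 134219480−1 = 134219479
step 6: 134219479 = 8^(8 + 1) + 3·8^3 + 3·8^2 + 2·8 + 7; sub 9 for 8: 9^(9 + 1) + 3·9^3 + 3·9^2 + 2·9 + 7; = 3486786856; G_7 = 3486786856−1 = 3486786855
step 7: 3486786855 = 9^(9 + 1) + 3·9^3 + 3·9^2 + 2·9 + 6; sub 10 for 9: 10^(10 + 1) + 3·10^3 + 3·10^2 + 2·10 + 6; = 100000003326; G_8 = 100000003326−1 = 100000003325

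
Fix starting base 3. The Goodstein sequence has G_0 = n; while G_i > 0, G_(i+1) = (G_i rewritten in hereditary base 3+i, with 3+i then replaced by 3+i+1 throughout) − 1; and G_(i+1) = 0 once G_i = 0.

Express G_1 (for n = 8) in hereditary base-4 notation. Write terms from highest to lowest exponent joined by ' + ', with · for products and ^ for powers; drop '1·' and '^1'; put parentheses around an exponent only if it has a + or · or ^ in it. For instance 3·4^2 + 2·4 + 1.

G_0 = 8. HB_3(8) = 2·3 + 2. Bump = 10. G_1 = 9.
G_1 = 9. HB_4(9) = 2·4 + 1. Bump = 11. G_2 = 10.

2·4 + 1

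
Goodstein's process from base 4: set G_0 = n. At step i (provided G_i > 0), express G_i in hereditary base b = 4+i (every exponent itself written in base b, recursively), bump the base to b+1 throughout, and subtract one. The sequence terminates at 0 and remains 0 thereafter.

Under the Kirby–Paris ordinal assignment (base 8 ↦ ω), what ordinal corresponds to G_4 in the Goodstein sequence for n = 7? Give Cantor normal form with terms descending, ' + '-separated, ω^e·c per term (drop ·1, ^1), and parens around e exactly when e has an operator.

7

i=0: 7 = 4 + 3 (b=4); 4→5: 5 + 3 = 8; 8−1 = 7
i=1: 7 = 5 + 2 (b=5); 5→6: 6 + 2 = 8; 8−1 = 7
i=2: 7 = 6 + 1 (b=6); 6→7: 7 + 1 = 8; 8−1 = 7
i=3: 7 = 7 (b=7); 7→8: 8 = 8; 8−1 = 7
i=4: 7 = 7 (b=8); 8→9: 7 = 7; 7−1 = 6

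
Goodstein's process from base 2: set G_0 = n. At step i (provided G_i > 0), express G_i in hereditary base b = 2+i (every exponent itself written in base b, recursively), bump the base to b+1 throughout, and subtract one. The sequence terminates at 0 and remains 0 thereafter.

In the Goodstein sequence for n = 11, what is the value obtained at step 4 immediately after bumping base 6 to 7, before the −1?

5764802

step 0: 11 = 2^(2 + 1) + 2 + 1; sub 3 for 2: 3^(3 + 1) + 3 + 1; = 85; G_1 = 85−1 = 84
step 1: 84 = 3^(3 + 1) + 3; sub 4 for 3: 4^(4 + 1) + 4; = 1028; G_2 = 1028−1 = 1027
step 2: 1027 = 4^(4 + 1) + 3; sub 5 for 4: 5^(5 + 1) + 3; = 15628; G_3 = 15628−1 = 15627
step 3: 15627 = 5^(5 + 1) + 2; sub 6 for 5: 6^(6 + 1) + 2; = 279938; G_4 = 279938−1 = 279937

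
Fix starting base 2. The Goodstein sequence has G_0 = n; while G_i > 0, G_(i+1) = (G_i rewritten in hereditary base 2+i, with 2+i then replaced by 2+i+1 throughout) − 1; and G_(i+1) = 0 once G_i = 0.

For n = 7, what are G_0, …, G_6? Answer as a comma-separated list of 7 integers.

7, 30, 259, 3127, 46657, 823543, 16777215

7 —HB2→ 2^2 + 2 + 1 —bump→ 3^3 + 3 + 1 = 31 —(−1)→ 30
30 —HB3→ 3^3 + 3 —bump→ 4^4 + 4 = 260 —(−1)→ 259
259 —HB4→ 4^4 + 3 —bump→ 5^5 + 3 = 3128 —(−1)→ 3127
3127 —HB5→ 5^5 + 2 —bump→ 6^6 + 2 = 46658 —(−1)→ 46657
46657 —HB6→ 6^6 + 1 —bump→ 7^7 + 1 = 823544 —(−1)→ 823543
823543 —HB7→ 7^7 —bump→ 8^8 = 16777216 —(−1)→ 16777215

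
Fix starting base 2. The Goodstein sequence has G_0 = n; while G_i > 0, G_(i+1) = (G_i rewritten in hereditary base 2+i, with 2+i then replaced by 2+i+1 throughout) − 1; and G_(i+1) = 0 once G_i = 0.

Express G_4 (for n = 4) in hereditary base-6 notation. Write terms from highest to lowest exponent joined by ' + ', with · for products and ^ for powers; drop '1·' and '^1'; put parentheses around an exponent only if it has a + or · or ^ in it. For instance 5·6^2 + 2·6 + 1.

2·6^2 + 6 + 5

G_0=4  [base 2] 2^2  →[2↦3]→  3^3 = 27  −1 ⇒ G_1=26
G_1=26  [base 3] 2·3^2 + 2·3 + 2  →[3↦4]→  2·4^2 + 2·4 + 2 = 42  −1 ⇒ G_2=41
G_2=41  [base 4] 2·4^2 + 2·4 + 1  →[4↦5]→  2·5^2 + 2·5 + 1 = 61  −1 ⇒ G_3=60
G_3=60  [base 5] 2·5^2 + 2·5  →[5↦6]→  2·6^2 + 2·6 = 84  −1 ⇒ G_4=83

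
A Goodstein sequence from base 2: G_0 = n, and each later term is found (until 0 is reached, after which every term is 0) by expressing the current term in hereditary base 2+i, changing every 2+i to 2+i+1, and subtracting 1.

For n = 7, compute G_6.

base 2: 7 = 2^2 + 2 + 1; at 3: 3^3 + 3 + 1 = 31; next = 30
base 3: 30 = 3^3 + 3; at 4: 4^4 + 4 = 260; next = 259
base 4: 259 = 4^4 + 3; at 5: 5^5 + 3 = 3128; next = 3127
base 5: 3127 = 5^5 + 2; at 6: 6^6 + 2 = 46658; next = 46657
base 6: 46657 = 6^6 + 1; at 7: 7^7 + 1 = 823544; next = 823543
base 7: 823543 = 7^7; at 8: 8^8 = 16777216; next = 16777215
base 8: 16777215 = 7·8^7 + 7·8^6 + 7·8^5 + 7·8^4 + 7·8^3 + 7·8^2 + 7·8 + 7; at 9: 7·9^7 + 7·9^6 + 7·9^5 + 7·9^4 + 7·9^3 + 7·9^2 + 7·9 + 7 = 37665880; next = 37665879

16777215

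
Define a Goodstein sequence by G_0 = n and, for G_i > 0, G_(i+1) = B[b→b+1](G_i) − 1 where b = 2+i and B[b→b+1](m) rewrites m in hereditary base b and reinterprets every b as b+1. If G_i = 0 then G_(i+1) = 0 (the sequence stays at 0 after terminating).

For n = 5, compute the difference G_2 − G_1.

228

base 2: 5 = 2^2 + 1; at 3: 3^3 + 1 = 28; next = 27
base 3: 27 = 3^3; at 4: 4^4 = 256; next = 255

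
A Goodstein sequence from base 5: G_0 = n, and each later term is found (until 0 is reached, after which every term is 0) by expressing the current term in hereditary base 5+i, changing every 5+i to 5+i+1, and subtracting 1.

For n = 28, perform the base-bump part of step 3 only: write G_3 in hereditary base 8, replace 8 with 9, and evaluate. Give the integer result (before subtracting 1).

(0) 28|_5 = 5^2 + 3 ↦ 6^2 + 3|_6 = 39 ⇒ 38
(1) 38|_6 = 6^2 + 2 ↦ 7^2 + 2|_7 = 51 ⇒ 50
(2) 50|_7 = 7^2 + 1 ↦ 8^2 + 1|_8 = 65 ⇒ 64

81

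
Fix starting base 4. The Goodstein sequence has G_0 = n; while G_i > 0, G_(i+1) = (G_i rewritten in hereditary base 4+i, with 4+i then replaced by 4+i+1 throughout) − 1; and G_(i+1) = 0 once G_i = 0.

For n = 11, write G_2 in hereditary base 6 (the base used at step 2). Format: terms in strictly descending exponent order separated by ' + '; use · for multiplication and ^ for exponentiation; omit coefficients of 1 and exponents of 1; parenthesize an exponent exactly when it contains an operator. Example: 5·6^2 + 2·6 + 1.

2·6 + 1

11 —HB4→ 2·4 + 3 —bump→ 2·5 + 3 = 13 —(−1)→ 12
12 —HB5→ 2·5 + 2 —bump→ 2·6 + 2 = 14 —(−1)→ 13
13 —HB6→ 2·6 + 1 —bump→ 2·7 + 1 = 15 —(−1)→ 14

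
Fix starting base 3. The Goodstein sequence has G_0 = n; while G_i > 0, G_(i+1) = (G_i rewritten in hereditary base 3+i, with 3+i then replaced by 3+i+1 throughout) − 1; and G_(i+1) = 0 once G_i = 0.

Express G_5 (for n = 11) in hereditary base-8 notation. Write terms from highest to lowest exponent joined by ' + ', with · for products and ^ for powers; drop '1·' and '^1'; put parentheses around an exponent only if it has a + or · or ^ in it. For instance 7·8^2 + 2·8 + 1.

i=0: 11 = 3^2 + 2 (b=3); 3→4: 4^2 + 2 = 18; 18−1 = 17
i=1: 17 = 4^2 + 1 (b=4); 4→5: 5^2 + 1 = 26; 26−1 = 25
i=2: 25 = 5^2 (b=5); 5→6: 6^2 = 36; 36−1 = 35
i=3: 35 = 5·6 + 5 (b=6); 6→7: 5·7 + 5 = 40; 40−1 = 39
i=4: 39 = 5·7 + 4 (b=7); 7→8: 5·8 + 4 = 44; 44−1 = 43
i=5: 43 = 5·8 + 3 (b=8); 8→9: 5·9 + 3 = 48; 48−1 = 47

5·8 + 3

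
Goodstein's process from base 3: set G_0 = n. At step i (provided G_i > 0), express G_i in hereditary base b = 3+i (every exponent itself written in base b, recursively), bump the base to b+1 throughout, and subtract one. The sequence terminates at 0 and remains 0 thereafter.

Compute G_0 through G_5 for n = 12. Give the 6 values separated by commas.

base 3: 12 = 3^2 + 3; at 4: 4^2 + 4 = 20; next = 19
base 4: 19 = 4^2 + 3; at 5: 5^2 + 3 = 28; next = 27
base 5: 27 = 5^2 + 2; at 6: 6^2 + 2 = 38; next = 37
base 6: 37 = 6^2 + 1; at 7: 7^2 + 1 = 50; next = 49
base 7: 49 = 7^2; at 8: 8^2 = 64; next = 63

12, 19, 27, 37, 49, 63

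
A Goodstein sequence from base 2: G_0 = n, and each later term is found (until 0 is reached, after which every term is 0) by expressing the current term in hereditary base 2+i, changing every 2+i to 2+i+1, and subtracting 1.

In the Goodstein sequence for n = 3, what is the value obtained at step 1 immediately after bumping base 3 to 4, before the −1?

[0] 3 ≡ 2 + 1 (base 2). Lift 3: 4. −1: 3.
[1] 3 ≡ 3 (base 3). Lift 4: 4. −1: 3.

4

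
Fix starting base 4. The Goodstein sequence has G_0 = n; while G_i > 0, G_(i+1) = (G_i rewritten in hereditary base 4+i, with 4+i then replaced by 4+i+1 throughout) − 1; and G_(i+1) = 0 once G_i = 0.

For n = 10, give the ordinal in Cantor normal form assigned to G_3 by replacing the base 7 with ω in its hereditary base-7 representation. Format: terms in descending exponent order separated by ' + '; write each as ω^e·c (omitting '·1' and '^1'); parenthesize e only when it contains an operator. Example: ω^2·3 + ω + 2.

i=0: 10 = 2·4 + 2 (b=4); 4→5: 2·5 + 2 = 12; 12−1 = 11
i=1: 11 = 2·5 + 1 (b=5); 5→6: 2·6 + 1 = 13; 13−1 = 12
i=2: 12 = 2·6 (b=6); 6→7: 2·7 = 14; 14−1 = 13
i=3: 13 = 7 + 6 (b=7); 7→8: 8 + 6 = 14; 14−1 = 13

ω + 6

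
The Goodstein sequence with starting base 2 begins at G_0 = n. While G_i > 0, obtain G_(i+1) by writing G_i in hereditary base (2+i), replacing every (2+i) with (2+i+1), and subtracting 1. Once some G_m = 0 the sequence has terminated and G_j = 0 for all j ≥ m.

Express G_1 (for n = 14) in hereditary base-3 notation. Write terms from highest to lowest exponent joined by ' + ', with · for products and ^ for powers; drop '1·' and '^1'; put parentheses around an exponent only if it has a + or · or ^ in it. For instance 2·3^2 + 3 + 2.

[0] 14 ≡ 2^(2 + 1) + 2^2 + 2 (base 2). Lift 3: 111. −1: 110.
[1] 110 ≡ 3^(3 + 1) + 3^3 + 2 (base 3). Lift 4: 1282. −1: 1281.

3^(3 + 1) + 3^3 + 2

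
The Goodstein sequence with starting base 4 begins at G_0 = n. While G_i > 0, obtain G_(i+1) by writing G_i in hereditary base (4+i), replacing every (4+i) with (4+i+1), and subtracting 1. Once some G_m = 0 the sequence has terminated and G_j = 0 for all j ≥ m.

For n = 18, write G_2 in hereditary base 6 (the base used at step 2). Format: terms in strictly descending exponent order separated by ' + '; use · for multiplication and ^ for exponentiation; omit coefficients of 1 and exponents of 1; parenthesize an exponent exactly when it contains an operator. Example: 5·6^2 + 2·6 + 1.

6^2

i=0: 18 = 4^2 + 2 (b=4); 4→5: 5^2 + 2 = 27; 27−1 = 26
i=1: 26 = 5^2 + 1 (b=5); 5→6: 6^2 + 1 = 37; 37−1 = 36
i=2: 36 = 6^2 (b=6); 6→7: 7^2 = 49; 49−1 = 48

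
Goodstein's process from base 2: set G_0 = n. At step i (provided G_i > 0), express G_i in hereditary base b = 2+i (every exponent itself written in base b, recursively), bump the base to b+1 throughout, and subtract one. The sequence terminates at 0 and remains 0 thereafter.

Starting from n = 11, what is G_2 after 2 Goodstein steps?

step 0: 11 = 2^(2 + 1) + 2 + 1; sub 3 for 2: 3^(3 + 1) + 3 + 1; = 85; G_1 = 85−1 = 84
step 1: 84 = 3^(3 + 1) + 3; sub 4 for 3: 4^(4 + 1) + 4; = 1028; G_2 = 1028−1 = 1027
step 2: 1027 = 4^(4 + 1) + 3; sub 5 for 4: 5^(5 + 1) + 3; = 15628; G_3 = 15628−1 = 15627

1027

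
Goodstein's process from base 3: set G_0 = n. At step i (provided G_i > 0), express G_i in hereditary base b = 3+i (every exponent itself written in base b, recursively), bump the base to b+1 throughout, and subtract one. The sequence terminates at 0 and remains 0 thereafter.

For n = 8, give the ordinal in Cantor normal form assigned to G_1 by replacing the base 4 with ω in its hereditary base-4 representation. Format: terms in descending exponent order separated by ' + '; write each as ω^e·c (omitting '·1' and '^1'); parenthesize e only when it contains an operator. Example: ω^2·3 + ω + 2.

[0] 8 ≡ 2·3 + 2 (base 3). Lift 4: 10. −1: 9.
[1] 9 ≡ 2·4 + 1 (base 4). Lift 5: 11. −1: 10.

ω·2 + 1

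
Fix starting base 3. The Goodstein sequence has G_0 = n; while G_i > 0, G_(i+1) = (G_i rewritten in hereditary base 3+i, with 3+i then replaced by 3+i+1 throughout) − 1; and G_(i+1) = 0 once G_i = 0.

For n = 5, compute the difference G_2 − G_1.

0

base 3: 5 = 3 + 2; at 4: 4 + 2 = 6; next = 5
base 4: 5 = 4 + 1; at 5: 5 + 1 = 6; next = 5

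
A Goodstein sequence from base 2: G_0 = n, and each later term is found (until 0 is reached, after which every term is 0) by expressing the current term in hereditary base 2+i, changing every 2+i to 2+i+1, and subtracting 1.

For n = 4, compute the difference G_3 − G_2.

19

G_0 = 4. HB_2(4) = 2^2. Bump = 27. G_1 = 26.
G_1 = 26. HB_3(26) = 2·3^2 + 2·3 + 2. Bump = 42. G_2 = 41.
G_2 = 41. HB_4(41) = 2·4^2 + 2·4 + 1. Bump = 61. G_3 = 60.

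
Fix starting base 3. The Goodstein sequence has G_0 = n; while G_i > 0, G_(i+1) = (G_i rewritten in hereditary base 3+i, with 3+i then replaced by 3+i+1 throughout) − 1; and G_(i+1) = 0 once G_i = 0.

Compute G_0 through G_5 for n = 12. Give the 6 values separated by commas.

G_0 = 12. HB_3(12) = 3^2 + 3. Bump = 20. G_1 = 19.
G_1 = 19. HB_4(19) = 4^2 + 3. Bump = 28. G_2 = 27.
G_2 = 27. HB_5(27) = 5^2 + 2. Bump = 38. G_3 = 37.
G_3 = 37. HB_6(37) = 6^2 + 1. Bump = 50. G_4 = 49.
G_4 = 49. HB_7(49) = 7^2. Bump = 64. G_5 = 63.

12, 19, 27, 37, 49, 63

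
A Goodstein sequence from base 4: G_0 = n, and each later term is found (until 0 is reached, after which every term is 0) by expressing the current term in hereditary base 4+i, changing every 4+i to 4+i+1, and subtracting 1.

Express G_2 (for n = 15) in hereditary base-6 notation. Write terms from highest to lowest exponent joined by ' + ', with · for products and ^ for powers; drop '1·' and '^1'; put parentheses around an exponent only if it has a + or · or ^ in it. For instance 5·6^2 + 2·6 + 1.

3·6 + 1

15 —HB4→ 3·4 + 3 —bump→ 3·5 + 3 = 18 —(−1)→ 17
17 —HB5→ 3·5 + 2 —bump→ 3·6 + 2 = 20 —(−1)→ 19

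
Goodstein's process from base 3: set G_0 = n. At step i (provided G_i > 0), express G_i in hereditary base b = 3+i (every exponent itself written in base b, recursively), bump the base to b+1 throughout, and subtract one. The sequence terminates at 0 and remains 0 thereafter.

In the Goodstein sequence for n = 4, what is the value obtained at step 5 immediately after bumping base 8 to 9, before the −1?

step 0: 4 = 3 + 1; sub 4 for 3: 4 + 1; = 5; G_1 = 5−1 = 4
step 1: 4 = 4; sub 5 for 4: 5; = 5; G_2 = 5−1 = 4
step 2: 4 = 4; sub 6 for 5: 4; = 4; G_3 = 4−1 = 3
step 3: 3 = 3; sub 7 for 6: 3; = 3; G_4 = 3−1 = 2
step 4: 2 = 2; sub 8 for 7: 2; = 2; G_5 = 2−1 = 1
step 5: 1 = 1; sub 9 for 8: 1; = 1; G_6 = 1−1 = 0

1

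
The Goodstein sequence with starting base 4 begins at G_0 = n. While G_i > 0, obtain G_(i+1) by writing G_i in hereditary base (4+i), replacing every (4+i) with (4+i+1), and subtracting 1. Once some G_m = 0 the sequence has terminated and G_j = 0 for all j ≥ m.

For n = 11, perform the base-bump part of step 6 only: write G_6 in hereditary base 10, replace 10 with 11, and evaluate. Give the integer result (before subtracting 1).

i=0: 11 = 2·4 + 3 (b=4); 4→5: 2·5 + 3 = 13; 13−1 = 12
i=1: 12 = 2·5 + 2 (b=5); 5→6: 2·6 + 2 = 14; 14−1 = 13
i=2: 13 = 2·6 + 1 (b=6); 6→7: 2·7 + 1 = 15; 15−1 = 14
i=3: 14 = 2·7 (b=7); 7→8: 2·8 = 16; 16−1 = 15
i=4: 15 = 8 + 7 (b=8); 8→9: 9 + 7 = 16; 16−1 = 15
i=5: 15 = 9 + 6 (b=9); 9→10: 10 + 6 = 16; 16−1 = 15

16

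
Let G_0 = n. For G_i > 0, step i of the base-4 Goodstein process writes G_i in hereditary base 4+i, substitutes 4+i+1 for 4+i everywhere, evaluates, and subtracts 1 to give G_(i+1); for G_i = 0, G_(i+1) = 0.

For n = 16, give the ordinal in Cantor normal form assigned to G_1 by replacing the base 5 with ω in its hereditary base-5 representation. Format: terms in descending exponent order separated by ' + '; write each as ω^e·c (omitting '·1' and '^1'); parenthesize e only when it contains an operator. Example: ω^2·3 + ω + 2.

i=0: 16 = 4^2 (b=4); 4→5: 5^2 = 25; 25−1 = 24
i=1: 24 = 4·5 + 4 (b=5); 5→6: 4·6 + 4 = 28; 28−1 = 27

ω·4 + 4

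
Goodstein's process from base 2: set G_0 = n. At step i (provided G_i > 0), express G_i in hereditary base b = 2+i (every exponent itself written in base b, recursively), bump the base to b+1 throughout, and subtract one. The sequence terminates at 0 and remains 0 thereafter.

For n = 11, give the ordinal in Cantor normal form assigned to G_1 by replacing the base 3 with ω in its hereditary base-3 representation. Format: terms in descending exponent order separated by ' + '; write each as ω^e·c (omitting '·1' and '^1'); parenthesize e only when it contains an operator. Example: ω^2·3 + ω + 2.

ω^(ω + 1) + ω

G_0 = 11. HB_2(11) = 2^(2 + 1) + 2 + 1. Bump = 85. G_1 = 84.
G_1 = 84. HB_3(84) = 3^(3 + 1) + 3. Bump = 1028. G_2 = 1027.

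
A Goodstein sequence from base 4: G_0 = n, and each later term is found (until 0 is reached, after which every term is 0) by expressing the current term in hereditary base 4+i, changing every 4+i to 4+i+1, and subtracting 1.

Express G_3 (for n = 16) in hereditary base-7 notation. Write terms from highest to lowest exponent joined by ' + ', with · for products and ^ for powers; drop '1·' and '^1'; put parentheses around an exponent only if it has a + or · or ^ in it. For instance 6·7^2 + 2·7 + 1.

4·7 + 2

(0) 16|_4 = 4^2 ↦ 5^2|_5 = 25 ⇒ 24
(1) 24|_5 = 4·5 + 4 ↦ 4·6 + 4|_6 = 28 ⇒ 27
(2) 27|_6 = 4·6 + 3 ↦ 4·7 + 3|_7 = 31 ⇒ 30
(3) 30|_7 = 4·7 + 2 ↦ 4·8 + 2|_8 = 34 ⇒ 33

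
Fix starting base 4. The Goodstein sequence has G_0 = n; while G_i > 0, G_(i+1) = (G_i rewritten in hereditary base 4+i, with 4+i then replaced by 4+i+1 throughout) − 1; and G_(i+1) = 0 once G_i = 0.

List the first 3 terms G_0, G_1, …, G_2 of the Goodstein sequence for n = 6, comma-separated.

i=0: 6 = 4 + 2 (b=4); 4→5: 5 + 2 = 7; 7−1 = 6
i=1: 6 = 5 + 1 (b=5); 5→6: 6 + 1 = 7; 7−1 = 6

6, 6, 6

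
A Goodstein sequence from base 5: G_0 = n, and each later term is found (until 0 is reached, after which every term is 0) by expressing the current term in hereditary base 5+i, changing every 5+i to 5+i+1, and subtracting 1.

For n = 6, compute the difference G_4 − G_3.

-1

base 5: 6 = 5 + 1; at 6: 6 + 1 = 7; next = 6
base 6: 6 = 6; at 7: 7 = 7; next = 6
base 7: 6 = 6; at 8: 6 = 6; next = 5
base 8: 5 = 5; at 9: 5 = 5; next = 4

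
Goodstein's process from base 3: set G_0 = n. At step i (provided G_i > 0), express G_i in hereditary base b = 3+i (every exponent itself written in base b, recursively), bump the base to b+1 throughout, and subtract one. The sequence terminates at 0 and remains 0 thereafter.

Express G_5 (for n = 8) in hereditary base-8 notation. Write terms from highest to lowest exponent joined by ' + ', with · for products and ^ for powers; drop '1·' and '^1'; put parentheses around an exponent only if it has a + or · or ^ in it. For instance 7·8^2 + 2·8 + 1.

8 + 3

(0) 8|_3 = 2·3 + 2 ↦ 2·4 + 2|_4 = 10 ⇒ 9
(1) 9|_4 = 2·4 + 1 ↦ 2·5 + 1|_5 = 11 ⇒ 10
(2) 10|_5 = 2·5 ↦ 2·6|_6 = 12 ⇒ 11
(3) 11|_6 = 6 + 5 ↦ 7 + 5|_7 = 12 ⇒ 11
(4) 11|_7 = 7 + 4 ↦ 8 + 4|_8 = 12 ⇒ 11
(5) 11|_8 = 8 + 3 ↦ 9 + 3|_9 = 12 ⇒ 11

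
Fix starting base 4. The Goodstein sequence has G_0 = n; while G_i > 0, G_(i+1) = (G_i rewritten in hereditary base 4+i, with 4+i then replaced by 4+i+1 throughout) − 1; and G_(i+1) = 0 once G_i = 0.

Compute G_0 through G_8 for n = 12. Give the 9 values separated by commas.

step 0: 12 = 3·4; sub 5 for 4: 3·5; = 15; G_1 = 15−1 = 14
step 1: 14 = 2·5 + 4; sub 6 for 5: 2·6 + 4; = 16; G_2 = 16−1 = 15
step 2: 15 = 2·6 + 3; sub 7 for 6: 2·7 + 3; = 17; G_3 = 17−1 = 16
step 3: 16 = 2·7 + 2; sub 8 for 7: 2·8 + 2; = 18; G_4 = 18−1 = 17
step 4: 17 = 2·8 + 1; sub 9 for 8: 2·9 + 1; = 19; G_5 = 19−1 = 18
step 5: 18 = 2·9; sub 10 for 9: 2·10; = 20; G_6 = 20−1 = 19
step 6: 19 = 10 + 9; sub 11 for 10: 11 + 9; = 20; G_7 = 20−1 = 19
step 7: 19 = 11 + 8; sub 12 for 11: 12 + 8; = 20; G_8 = 20−1 = 19

12, 14, 15, 16, 17, 18, 19, 19, 19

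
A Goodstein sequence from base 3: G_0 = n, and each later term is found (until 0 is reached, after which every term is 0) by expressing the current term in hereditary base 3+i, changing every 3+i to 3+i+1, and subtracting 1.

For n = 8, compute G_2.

10

step 0: 8 = 2·3 + 2; sub 4 for 3: 2·4 + 2; = 10; G_1 = 10−1 = 9
step 1: 9 = 2·4 + 1; sub 5 for 4: 2·5 + 1; = 11; G_2 = 11−1 = 10
step 2: 10 = 2·5; sub 6 for 5: 2·6; = 12; G_3 = 12−1 = 11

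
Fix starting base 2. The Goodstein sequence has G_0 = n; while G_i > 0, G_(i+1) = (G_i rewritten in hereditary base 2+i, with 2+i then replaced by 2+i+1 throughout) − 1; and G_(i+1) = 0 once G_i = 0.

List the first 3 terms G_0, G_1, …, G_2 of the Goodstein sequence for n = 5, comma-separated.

(0) 5|_2 = 2^2 + 1 ↦ 3^3 + 1|_3 = 28 ⇒ 27
(1) 27|_3 = 3^3 ↦ 4^4|_4 = 256 ⇒ 255

5, 27, 255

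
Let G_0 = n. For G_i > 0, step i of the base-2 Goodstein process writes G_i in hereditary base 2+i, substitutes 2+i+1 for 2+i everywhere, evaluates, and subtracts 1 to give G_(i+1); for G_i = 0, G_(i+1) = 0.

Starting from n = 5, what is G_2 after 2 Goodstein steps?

5 —HB2→ 2^2 + 1 —bump→ 3^3 + 1 = 28 —(−1)→ 27
27 —HB3→ 3^3 —bump→ 4^4 = 256 —(−1)→ 255

255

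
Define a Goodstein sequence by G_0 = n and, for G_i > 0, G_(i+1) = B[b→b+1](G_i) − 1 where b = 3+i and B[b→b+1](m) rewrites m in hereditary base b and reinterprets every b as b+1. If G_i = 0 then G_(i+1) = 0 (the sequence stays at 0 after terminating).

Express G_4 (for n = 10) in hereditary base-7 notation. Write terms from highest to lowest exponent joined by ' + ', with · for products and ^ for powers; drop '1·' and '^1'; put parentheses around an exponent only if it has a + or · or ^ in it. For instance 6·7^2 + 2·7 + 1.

[0] 10 ≡ 3^2 + 1 (base 3). Lift 4: 17. −1: 16.
[1] 16 ≡ 4^2 (base 4). Lift 5: 25. −1: 24.
[2] 24 ≡ 4·5 + 4 (base 5). Lift 6: 28. −1: 27.
[3] 27 ≡ 4·6 + 3 (base 6). Lift 7: 31. −1: 30.
[4] 30 ≡ 4·7 + 2 (base 7). Lift 8: 34. −1: 33.

4·7 + 2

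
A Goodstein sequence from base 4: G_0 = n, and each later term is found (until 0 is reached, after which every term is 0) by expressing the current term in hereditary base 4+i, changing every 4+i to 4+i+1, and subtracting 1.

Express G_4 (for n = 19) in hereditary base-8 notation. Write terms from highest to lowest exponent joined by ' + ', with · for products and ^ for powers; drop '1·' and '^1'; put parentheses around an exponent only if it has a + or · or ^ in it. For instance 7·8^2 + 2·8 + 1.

7·8 + 7

(0) 19|_4 = 4^2 + 3 ↦ 5^2 + 3|_5 = 28 ⇒ 27
(1) 27|_5 = 5^2 + 2 ↦ 6^2 + 2|_6 = 38 ⇒ 37
(2) 37|_6 = 6^2 + 1 ↦ 7^2 + 1|_7 = 50 ⇒ 49
(3) 49|_7 = 7^2 ↦ 8^2|_8 = 64 ⇒ 63
(4) 63|_8 = 7·8 + 7 ↦ 7·9 + 7|_9 = 70 ⇒ 69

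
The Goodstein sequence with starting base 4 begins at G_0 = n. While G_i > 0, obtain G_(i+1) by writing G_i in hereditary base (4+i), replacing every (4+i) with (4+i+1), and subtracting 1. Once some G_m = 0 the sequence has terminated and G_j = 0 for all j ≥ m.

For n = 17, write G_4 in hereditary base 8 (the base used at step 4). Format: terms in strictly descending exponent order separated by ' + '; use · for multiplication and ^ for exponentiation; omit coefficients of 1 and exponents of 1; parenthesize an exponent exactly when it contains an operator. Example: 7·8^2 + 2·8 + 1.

step 0: 17 = 4^2 + 1; sub 5 for 4: 5^2 + 1; = 26; G_1 = 26−1 = 25
step 1: 25 = 5^2; sub 6 for 5: 6^2; = 36; G_2 = 36−1 = 35
step 2: 35 = 5·6 + 5; sub 7 for 6: 5·7 + 5; = 40; G_3 = 40−1 = 39
step 3: 39 = 5·7 + 4; sub 8 for 7: 5·8 + 4; = 44; G_4 = 44−1 = 43
step 4: 43 = 5·8 + 3; sub 9 for 8: 5·9 + 3; = 48; G_5 = 48−1 = 47

5·8 + 3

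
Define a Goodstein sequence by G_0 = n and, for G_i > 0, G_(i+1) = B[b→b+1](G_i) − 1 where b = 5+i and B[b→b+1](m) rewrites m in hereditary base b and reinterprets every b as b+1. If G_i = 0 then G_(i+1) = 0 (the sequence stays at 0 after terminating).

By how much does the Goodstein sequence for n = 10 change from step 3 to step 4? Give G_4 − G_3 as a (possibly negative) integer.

10 —HB5→ 2·5 —bump→ 2·6 = 12 —(−1)→ 11
11 —HB6→ 6 + 5 —bump→ 7 + 5 = 12 —(−1)→ 11
11 —HB7→ 7 + 4 —bump→ 8 + 4 = 12 —(−1)→ 11
11 —HB8→ 8 + 3 —bump→ 9 + 3 = 12 —(−1)→ 11

0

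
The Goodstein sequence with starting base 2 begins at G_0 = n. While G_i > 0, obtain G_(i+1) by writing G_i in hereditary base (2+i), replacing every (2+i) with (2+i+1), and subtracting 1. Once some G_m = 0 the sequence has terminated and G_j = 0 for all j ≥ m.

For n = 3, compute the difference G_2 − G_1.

[0] 3 ≡ 2 + 1 (base 2). Lift 3: 4. −1: 3.
[1] 3 ≡ 3 (base 3). Lift 4: 4. −1: 3.

0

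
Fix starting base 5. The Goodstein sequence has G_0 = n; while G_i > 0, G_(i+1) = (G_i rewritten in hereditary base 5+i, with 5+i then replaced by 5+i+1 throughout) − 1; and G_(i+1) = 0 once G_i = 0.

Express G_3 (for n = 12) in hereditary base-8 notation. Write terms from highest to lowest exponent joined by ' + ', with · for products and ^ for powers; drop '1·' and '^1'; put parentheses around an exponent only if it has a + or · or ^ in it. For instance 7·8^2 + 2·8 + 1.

12 —HB5→ 2·5 + 2 —bump→ 2·6 + 2 = 14 —(−1)→ 13
13 —HB6→ 2·6 + 1 —bump→ 2·7 + 1 = 15 —(−1)→ 14
14 —HB7→ 2·7 —bump→ 2·8 = 16 —(−1)→ 15
15 —HB8→ 8 + 7 —bump→ 9 + 7 = 16 —(−1)→ 15

8 + 7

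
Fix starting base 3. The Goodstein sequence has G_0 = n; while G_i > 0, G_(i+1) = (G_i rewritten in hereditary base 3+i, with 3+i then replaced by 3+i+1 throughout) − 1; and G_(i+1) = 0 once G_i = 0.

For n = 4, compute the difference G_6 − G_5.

-1

step 0: 4 = 3 + 1; sub 4 for 3: 4 + 1; = 5; G_1 = 5−1 = 4
step 1: 4 = 4; sub 5 for 4: 5; = 5; G_2 = 5−1 = 4
step 2: 4 = 4; sub 6 for 5: 4; = 4; G_3 = 4−1 = 3
step 3: 3 = 3; sub 7 for 6: 3; = 3; G_4 = 3−1 = 2
step 4: 2 = 2; sub 8 for 7: 2; = 2; G_5 = 2−1 = 1
step 5: 1 = 1; sub 9 for 8: 1; = 1; G_6 = 1−1 = 0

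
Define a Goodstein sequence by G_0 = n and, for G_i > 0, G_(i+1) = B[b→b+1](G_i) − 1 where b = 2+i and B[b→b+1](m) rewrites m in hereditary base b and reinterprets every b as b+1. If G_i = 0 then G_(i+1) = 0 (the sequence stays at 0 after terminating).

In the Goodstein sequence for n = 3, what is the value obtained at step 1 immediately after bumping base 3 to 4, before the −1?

[0] 3 ≡ 2 + 1 (base 2). Lift 3: 4. −1: 3.
[1] 3 ≡ 3 (base 3). Lift 4: 4. −1: 3.

4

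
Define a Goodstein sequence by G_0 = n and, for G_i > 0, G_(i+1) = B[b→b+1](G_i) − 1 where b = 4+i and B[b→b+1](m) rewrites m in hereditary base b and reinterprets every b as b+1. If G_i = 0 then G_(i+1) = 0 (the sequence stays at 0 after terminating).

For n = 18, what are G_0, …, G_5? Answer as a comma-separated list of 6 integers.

18, 26, 36, 48, 53, 58

[0] 18 ≡ 4^2 + 2 (base 4). Lift 5: 27. −1: 26.
[1] 26 ≡ 5^2 + 1 (base 5). Lift 6: 37. −1: 36.
[2] 36 ≡ 6^2 (base 6). Lift 7: 49. −1: 48.
[3] 48 ≡ 6·7 + 6 (base 7). Lift 8: 54. −1: 53.
[4] 53 ≡ 6·8 + 5 (base 8). Lift 9: 59. −1: 58.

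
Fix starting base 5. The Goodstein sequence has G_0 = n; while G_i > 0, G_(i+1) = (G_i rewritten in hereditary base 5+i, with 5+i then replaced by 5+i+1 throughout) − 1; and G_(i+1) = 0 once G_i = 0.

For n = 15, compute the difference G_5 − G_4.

1

(0) 15|_5 = 3·5 ↦ 3·6|_6 = 18 ⇒ 17
(1) 17|_6 = 2·6 + 5 ↦ 2·7 + 5|_7 = 19 ⇒ 18
(2) 18|_7 = 2·7 + 4 ↦ 2·8 + 4|_8 = 20 ⇒ 19
(3) 19|_8 = 2·8 + 3 ↦ 2·9 + 3|_9 = 21 ⇒ 20
(4) 20|_9 = 2·9 + 2 ↦ 2·10 + 2|_10 = 22 ⇒ 21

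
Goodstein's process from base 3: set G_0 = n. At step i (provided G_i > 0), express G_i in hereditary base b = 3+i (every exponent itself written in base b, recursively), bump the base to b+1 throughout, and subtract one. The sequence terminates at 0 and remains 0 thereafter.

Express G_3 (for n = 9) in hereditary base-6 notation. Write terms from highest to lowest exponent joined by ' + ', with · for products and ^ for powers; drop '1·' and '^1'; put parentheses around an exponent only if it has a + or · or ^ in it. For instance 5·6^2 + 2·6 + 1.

9 —HB3→ 3^2 —bump→ 4^2 = 16 —(−1)→ 15
15 —HB4→ 3·4 + 3 —bump→ 3·5 + 3 = 18 —(−1)→ 17
17 —HB5→ 3·5 + 2 —bump→ 3·6 + 2 = 20 —(−1)→ 19
19 —HB6→ 3·6 + 1 —bump→ 3·7 + 1 = 22 —(−1)→ 21

3·6 + 1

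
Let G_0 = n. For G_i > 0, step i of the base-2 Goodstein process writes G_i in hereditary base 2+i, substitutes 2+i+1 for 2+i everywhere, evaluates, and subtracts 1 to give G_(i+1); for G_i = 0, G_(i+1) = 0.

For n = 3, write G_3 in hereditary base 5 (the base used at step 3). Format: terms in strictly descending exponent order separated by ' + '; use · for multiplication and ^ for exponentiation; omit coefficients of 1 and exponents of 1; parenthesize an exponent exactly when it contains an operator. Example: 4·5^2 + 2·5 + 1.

2

(0) 3|_2 = 2 + 1 ↦ 3 + 1|_3 = 4 ⇒ 3
(1) 3|_3 = 3 ↦ 4|_4 = 4 ⇒ 3
(2) 3|_4 = 3 ↦ 3|_5 = 3 ⇒ 2
(3) 2|_5 = 2 ↦ 2|_6 = 2 ⇒ 1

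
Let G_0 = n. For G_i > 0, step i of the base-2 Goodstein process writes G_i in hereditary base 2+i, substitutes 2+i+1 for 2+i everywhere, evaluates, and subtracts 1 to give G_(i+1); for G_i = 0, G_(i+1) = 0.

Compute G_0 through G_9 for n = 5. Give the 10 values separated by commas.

5, 27, 255, 467, 775, 1197, 1751, 2454, 3325, 4382

G_0 = 5. HB_2(5) = 2^2 + 1. Bump = 28. G_1 = 27.
G_1 = 27. HB_3(27) = 3^3. Bump = 256. G_2 = 255.
G_2 = 255. HB_4(255) = 3·4^3 + 3·4^2 + 3·4 + 3. Bump = 468. G_3 = 467.
G_3 = 467. HB_5(467) = 3·5^3 + 3·5^2 + 3·5 + 2. Bump = 776. G_4 = 775.
G_4 = 775. HB_6(775) = 3·6^3 + 3·6^2 + 3·6 + 1. Bump = 1198. G_5 = 1197.
G_5 = 1197. HB_7(1197) = 3·7^3 + 3·7^2 + 3·7. Bump = 1752. G_6 = 1751.
G_6 = 1751. HB_8(1751) = 3·8^3 + 3·8^2 + 2·8 + 7. Bump = 2455. G_7 = 2454.
G_7 = 2454. HB_9(2454) = 3·9^3 + 3·9^2 + 2·9 + 6. Bump = 3326. G_8 = 3325.
G_8 = 3325. HB_10(3325) = 3·10^3 + 3·10^2 + 2·10 + 5. Bump = 4383. G_9 = 4382.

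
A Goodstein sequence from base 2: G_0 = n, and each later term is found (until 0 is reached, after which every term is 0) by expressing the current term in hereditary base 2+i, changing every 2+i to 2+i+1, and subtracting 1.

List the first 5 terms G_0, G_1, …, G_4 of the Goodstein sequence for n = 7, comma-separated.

7, 30, 259, 3127, 46657

(0) 7|_2 = 2^2 + 2 + 1 ↦ 3^3 + 3 + 1|_3 = 31 ⇒ 30
(1) 30|_3 = 3^3 + 3 ↦ 4^4 + 4|_4 = 260 ⇒ 259
(2) 259|_4 = 4^4 + 3 ↦ 5^5 + 3|_5 = 3128 ⇒ 3127
(3) 3127|_5 = 5^5 + 2 ↦ 6^6 + 2|_6 = 46658 ⇒ 46657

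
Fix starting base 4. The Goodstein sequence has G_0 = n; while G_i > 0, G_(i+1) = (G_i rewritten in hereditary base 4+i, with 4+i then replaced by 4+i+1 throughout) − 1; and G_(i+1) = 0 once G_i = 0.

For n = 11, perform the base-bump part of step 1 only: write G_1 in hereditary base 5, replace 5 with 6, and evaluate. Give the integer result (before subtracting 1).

step 0: 11 = 2·4 + 3; sub 5 for 4: 2·5 + 3; = 13; G_1 = 13−1 = 12
step 1: 12 = 2·5 + 2; sub 6 for 5: 2·6 + 2; = 14; G_2 = 14−1 = 13

14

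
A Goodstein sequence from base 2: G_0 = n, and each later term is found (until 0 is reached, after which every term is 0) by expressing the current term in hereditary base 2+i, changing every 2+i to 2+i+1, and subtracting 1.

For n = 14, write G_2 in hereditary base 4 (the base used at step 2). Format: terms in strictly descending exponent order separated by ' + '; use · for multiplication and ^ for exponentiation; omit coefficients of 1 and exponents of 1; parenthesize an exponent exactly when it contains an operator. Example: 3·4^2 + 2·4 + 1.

4^(4 + 1) + 4^4 + 1

14 —HB2→ 2^(2 + 1) + 2^2 + 2 —bump→ 3^(3 + 1) + 3^3 + 3 = 111 —(−1)→ 110
110 —HB3→ 3^(3 + 1) + 3^3 + 2 —bump→ 4^(4 + 1) + 4^4 + 2 = 1282 —(−1)→ 1281
1281 —HB4→ 4^(4 + 1) + 4^4 + 1 —bump→ 5^(5 + 1) + 5^5 + 1 = 18751 —(−1)→ 18750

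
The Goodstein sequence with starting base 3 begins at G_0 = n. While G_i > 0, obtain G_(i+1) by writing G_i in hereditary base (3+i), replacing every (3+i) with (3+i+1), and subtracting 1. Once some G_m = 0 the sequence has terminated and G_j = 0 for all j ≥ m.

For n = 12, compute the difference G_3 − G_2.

10

G_0=12  [base 3] 3^2 + 3  →[3↦4]→  4^2 + 4 = 20  −1 ⇒ G_1=19
G_1=19  [base 4] 4^2 + 3  →[4↦5]→  5^2 + 3 = 28  −1 ⇒ G_2=27
G_2=27  [base 5] 5^2 + 2  →[5↦6]→  6^2 + 2 = 38  −1 ⇒ G_3=37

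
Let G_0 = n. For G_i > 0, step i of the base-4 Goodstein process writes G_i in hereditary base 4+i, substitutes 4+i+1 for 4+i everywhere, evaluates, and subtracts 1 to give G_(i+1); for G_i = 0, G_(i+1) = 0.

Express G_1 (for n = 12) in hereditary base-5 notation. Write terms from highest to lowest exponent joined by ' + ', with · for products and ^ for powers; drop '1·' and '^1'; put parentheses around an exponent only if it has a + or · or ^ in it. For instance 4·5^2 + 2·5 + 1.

base 4: 12 = 3·4; at 5: 3·5 = 15; next = 14
base 5: 14 = 2·5 + 4; at 6: 2·6 + 4 = 16; next = 15

2·5 + 4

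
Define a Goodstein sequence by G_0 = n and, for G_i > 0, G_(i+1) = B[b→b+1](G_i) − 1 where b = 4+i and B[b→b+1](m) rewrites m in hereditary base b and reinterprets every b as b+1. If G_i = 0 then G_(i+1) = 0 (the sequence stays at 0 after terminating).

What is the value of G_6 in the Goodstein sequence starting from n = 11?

i=0: 11 = 2·4 + 3 (b=4); 4→5: 2·5 + 3 = 13; 13−1 = 12
i=1: 12 = 2·5 + 2 (b=5); 5→6: 2·6 + 2 = 14; 14−1 = 13
i=2: 13 = 2·6 + 1 (b=6); 6→7: 2·7 + 1 = 15; 15−1 = 14
i=3: 14 = 2·7 (b=7); 7→8: 2·8 = 16; 16−1 = 15
i=4: 15 = 8 + 7 (b=8); 8→9: 9 + 7 = 16; 16−1 = 15
i=5: 15 = 9 + 6 (b=9); 9→10: 10 + 6 = 16; 16−1 = 15
i=6: 15 = 10 + 5 (b=10); 10→11: 11 + 5 = 16; 16−1 = 15

15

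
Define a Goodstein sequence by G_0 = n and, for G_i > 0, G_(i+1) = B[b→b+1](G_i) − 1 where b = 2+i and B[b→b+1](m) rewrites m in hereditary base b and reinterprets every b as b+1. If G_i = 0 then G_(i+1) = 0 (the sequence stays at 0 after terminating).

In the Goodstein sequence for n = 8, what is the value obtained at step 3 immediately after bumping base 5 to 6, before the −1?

step 0: 8 = 2^(2 + 1); sub 3 for 2: 3^(3 + 1); = 81; G_1 = 81−1 = 80
step 1: 80 = 2·3^3 + 2·3^2 + 2·3 + 2; sub 4 for 3: 2·4^4 + 2·4^2 + 2·4 + 2; = 554; G_2 = 554−1 = 553
step 2: 553 = 2·4^4 + 2·4^2 + 2·4 + 1; sub 5 for 4: 2·5^5 + 2·5^2 + 2·5 + 1; = 6311; G_3 = 6311−1 = 6310
step 3: 6310 = 2·5^5 + 2·5^2 + 2·5; sub 6 for 5: 2·6^6 + 2·6^2 + 2·6; = 93396; G_4 = 93396−1 = 93395

93396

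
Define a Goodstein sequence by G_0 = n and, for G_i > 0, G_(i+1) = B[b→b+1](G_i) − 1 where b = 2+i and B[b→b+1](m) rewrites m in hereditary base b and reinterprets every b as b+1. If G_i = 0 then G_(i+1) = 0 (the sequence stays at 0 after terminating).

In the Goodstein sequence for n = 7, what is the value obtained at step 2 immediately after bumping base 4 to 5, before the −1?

3128

7 —HB2→ 2^2 + 2 + 1 —bump→ 3^3 + 3 + 1 = 31 —(−1)→ 30
30 —HB3→ 3^3 + 3 —bump→ 4^4 + 4 = 260 —(−1)→ 259
259 —HB4→ 4^4 + 3 —bump→ 5^5 + 3 = 3128 —(−1)→ 3127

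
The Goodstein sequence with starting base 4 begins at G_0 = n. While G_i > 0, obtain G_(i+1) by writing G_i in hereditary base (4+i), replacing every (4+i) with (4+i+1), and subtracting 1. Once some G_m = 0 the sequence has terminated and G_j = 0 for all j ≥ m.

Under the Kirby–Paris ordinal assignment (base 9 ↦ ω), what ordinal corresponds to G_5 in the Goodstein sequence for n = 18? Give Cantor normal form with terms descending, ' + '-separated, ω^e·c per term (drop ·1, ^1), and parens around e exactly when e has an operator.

ω·6 + 4

G_0 = 18. HB_4(18) = 4^2 + 2. Bump = 27. G_1 = 26.
G_1 = 26. HB_5(26) = 5^2 + 1. Bump = 37. G_2 = 36.
G_2 = 36. HB_6(36) = 6^2. Bump = 49. G_3 = 48.
G_3 = 48. HB_7(48) = 6·7 + 6. Bump = 54. G_4 = 53.
G_4 = 53. HB_8(53) = 6·8 + 5. Bump = 59. G_5 = 58.
G_5 = 58. HB_9(58) = 6·9 + 4. Bump = 64. G_6 = 63.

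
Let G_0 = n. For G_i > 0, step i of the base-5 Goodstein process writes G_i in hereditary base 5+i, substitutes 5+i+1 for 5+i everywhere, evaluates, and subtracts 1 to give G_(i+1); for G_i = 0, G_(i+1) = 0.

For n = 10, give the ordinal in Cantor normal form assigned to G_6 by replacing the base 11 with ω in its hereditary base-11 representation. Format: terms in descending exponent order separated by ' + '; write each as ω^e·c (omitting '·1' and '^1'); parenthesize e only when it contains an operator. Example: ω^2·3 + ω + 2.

ω

G_0 = 10. HB_5(10) = 2·5. Bump = 12. G_1 = 11.
G_1 = 11. HB_6(11) = 6 + 5. Bump = 12. G_2 = 11.
G_2 = 11. HB_7(11) = 7 + 4. Bump = 12. G_3 = 11.
G_3 = 11. HB_8(11) = 8 + 3. Bump = 12. G_4 = 11.
G_4 = 11. HB_9(11) = 9 + 2. Bump = 12. G_5 = 11.
G_5 = 11. HB_10(11) = 10 + 1. Bump = 12. G_6 = 11.
G_6 = 11. HB_11(11) = 11. Bump = 12. G_7 = 11.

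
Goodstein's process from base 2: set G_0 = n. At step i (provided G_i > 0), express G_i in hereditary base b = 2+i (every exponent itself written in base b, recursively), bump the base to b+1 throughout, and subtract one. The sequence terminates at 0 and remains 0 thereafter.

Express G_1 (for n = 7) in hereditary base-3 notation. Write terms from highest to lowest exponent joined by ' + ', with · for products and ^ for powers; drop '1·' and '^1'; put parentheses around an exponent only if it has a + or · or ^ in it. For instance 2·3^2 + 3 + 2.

step 0: 7 = 2^2 + 2 + 1; sub 3 for 2: 3^3 + 3 + 1; = 31; G_1 = 31−1 = 30
step 1: 30 = 3^3 + 3; sub 4 for 3: 4^4 + 4; = 260; G_2 = 260−1 = 259

3^3 + 3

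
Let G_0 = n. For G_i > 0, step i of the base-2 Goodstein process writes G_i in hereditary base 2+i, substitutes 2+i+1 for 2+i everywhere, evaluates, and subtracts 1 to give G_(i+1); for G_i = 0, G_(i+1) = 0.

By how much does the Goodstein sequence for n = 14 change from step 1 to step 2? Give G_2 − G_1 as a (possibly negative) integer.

G_0=14  [base 2] 2^(2 + 1) + 2^2 + 2  →[2↦3]→  3^(3 + 1) + 3^3 + 3 = 111  −1 ⇒ G_1=110
G_1=110  [base 3] 3^(3 + 1) + 3^3 + 2  →[3↦4]→  4^(4 + 1) + 4^4 + 2 = 1282  −1 ⇒ G_2=1281

1171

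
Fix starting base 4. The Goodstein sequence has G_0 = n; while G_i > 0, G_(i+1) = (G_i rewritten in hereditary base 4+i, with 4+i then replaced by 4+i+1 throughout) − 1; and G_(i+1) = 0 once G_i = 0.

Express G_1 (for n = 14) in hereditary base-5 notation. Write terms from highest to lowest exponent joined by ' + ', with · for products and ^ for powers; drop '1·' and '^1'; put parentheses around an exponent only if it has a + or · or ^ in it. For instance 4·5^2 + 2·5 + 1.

3·5 + 1

G_0 = 14. HB_4(14) = 3·4 + 2. Bump = 17. G_1 = 16.
G_1 = 16. HB_5(16) = 3·5 + 1. Bump = 19. G_2 = 18.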